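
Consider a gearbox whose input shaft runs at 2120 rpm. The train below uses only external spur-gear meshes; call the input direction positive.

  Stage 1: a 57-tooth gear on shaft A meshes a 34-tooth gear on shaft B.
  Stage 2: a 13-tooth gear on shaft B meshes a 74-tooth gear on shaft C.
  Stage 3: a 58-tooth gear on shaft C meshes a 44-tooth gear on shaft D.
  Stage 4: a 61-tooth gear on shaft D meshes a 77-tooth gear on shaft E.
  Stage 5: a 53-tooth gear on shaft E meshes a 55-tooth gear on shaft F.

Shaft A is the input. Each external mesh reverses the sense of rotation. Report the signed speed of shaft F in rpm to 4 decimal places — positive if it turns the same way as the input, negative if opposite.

-628.3058 rpm (opposite to input, |ω| = 628.3058 rpm)

Stage 1 [57T→34T]: ω = 2120.0000×57/34 = 3554.1176 rpm, dir flips to −; running = −3554.1176
Stage 2 [13T→74T]: ω = 3554.1176×13/74 = 624.3720 rpm, dir flips to +; running = +624.3720
Stage 3 [58T→44T]: ω = 624.3720×58/44 = 823.0358 rpm, dir flips to −; running = −823.0358
Stage 4 [61T→77T]: ω = 823.0358×61/77 = 652.0154 rpm, dir flips to +; running = +652.0154
Stage 5 [53T→55T]: ω = 652.0154×53/55 = 628.3058 rpm, dir flips to −; running = −628.3058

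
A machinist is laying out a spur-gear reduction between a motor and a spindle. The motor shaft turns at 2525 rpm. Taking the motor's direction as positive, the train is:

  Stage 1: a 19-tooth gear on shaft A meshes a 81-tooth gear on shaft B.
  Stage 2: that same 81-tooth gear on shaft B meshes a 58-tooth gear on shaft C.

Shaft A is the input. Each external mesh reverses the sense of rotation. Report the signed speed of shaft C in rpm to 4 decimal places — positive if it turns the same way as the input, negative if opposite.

+827.1552 rpm (same as input, |ω| = 827.1552 rpm)

Stage 1 [19T→81T]: ω = 2525.0000×19/81 = 592.2840 rpm, dir flips to −; running = −592.2840
Stage 2 [81T→58T]: ω = 592.2840×81/58 = 827.1552 rpm, dir flips to +; running = +827.1552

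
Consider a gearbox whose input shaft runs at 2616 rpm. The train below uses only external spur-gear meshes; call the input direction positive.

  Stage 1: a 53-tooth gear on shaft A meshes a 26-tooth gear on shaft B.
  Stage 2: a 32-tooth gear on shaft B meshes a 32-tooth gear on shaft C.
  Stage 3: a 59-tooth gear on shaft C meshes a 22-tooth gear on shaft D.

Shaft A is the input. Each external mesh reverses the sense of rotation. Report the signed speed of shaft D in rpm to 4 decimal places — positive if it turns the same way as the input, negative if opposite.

Stage 1 [53T→26T]: ω = 2616.0000×53/26 = 5332.6154 rpm, dir flips to −; running = −5332.6154
Stage 2 [32T→32T]: ω = 5332.6154×32/32 = 5332.6154 rpm, dir flips to +; running = +5332.6154
Stage 3 [59T→22T]: ω = 5332.6154×59/22 = 14301.1049 rpm, dir flips to −; running = −14301.1049

-14301.1049 rpm (opposite to input, |ω| = 14301.1049 rpm)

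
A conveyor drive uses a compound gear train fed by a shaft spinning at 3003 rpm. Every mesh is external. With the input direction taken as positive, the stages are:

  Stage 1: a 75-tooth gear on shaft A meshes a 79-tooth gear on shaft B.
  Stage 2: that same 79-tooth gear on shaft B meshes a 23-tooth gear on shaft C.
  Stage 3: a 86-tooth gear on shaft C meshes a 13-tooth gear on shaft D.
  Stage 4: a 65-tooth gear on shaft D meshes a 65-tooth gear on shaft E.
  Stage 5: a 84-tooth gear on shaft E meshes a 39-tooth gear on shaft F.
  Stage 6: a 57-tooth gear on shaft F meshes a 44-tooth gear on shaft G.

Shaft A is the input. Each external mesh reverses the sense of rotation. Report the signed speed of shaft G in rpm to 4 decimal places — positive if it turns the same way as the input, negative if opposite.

+180751.0033 rpm (same as input, |ω| = 180751.0033 rpm)

Stage 1 [75T→79T]: ω = 3003.0000×75/79 = 2850.9494 rpm, dir flips to −; running = −2850.9494
Stage 2 [79T→23T]: ω = 2850.9494×79/23 = 9792.3913 rpm, dir flips to +; running = +9792.3913
Stage 3 [86T→13T]: ω = 9792.3913×86/13 = 64780.4348 rpm, dir flips to −; running = −64780.4348
Stage 4 [65T→65T]: ω = 64780.4348×65/65 = 64780.4348 rpm, dir flips to +; running = +64780.4348
Stage 5 [84T→39T]: ω = 64780.4348×84/39 = 139527.0903 rpm, dir flips to −; running = −139527.0903
Stage 6 [57T→44T]: ω = 139527.0903×57/44 = 180751.0033 rpm, dir flips to +; running = +180751.0033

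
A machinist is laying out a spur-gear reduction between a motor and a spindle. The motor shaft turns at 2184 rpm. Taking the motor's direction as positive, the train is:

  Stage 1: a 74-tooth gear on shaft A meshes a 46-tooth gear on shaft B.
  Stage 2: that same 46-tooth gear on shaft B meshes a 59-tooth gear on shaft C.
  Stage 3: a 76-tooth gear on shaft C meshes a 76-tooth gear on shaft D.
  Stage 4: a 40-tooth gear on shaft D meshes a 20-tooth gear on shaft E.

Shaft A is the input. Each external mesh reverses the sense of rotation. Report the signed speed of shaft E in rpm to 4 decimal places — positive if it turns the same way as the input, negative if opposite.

+5478.5085 rpm (same as input, |ω| = 5478.5085 rpm)

Stage 1 [74T→46T]: ω = 2184.0000×74/46 = 3513.3913 rpm, dir flips to −; running = −3513.3913
Stage 2 [46T→59T]: ω = 3513.3913×46/59 = 2739.2542 rpm, dir flips to +; running = +2739.2542
Stage 3 [76T→76T]: ω = 2739.2542×76/76 = 2739.2542 rpm, dir flips to −; running = −2739.2542
Stage 4 [40T→20T]: ω = 2739.2542×40/20 = 5478.5085 rpm, dir flips to +; running = +5478.5085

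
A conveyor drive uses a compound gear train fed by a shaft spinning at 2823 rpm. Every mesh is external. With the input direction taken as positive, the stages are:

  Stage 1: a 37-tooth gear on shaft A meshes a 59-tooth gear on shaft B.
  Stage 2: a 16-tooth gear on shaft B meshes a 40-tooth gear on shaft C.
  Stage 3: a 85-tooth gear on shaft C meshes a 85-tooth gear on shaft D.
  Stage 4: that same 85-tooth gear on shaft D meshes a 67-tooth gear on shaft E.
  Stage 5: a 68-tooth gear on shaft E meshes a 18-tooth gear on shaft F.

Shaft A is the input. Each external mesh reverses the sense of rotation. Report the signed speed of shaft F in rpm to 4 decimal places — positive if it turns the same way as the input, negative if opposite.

-3393.9162 rpm (opposite to input, |ω| = 3393.9162 rpm)

Stage 1 [37T→59T]: ω = 2823.0000×37/59 = 1770.3559 rpm, dir flips to −; running = −1770.3559
Stage 2 [16T→40T]: ω = 1770.3559×16/40 = 708.1424 rpm, dir flips to +; running = +708.1424
Stage 3 [85T→85T]: ω = 708.1424×85/85 = 708.1424 rpm, dir flips to −; running = −708.1424
Stage 4 [85T→67T]: ω = 708.1424×85/67 = 898.3896 rpm, dir flips to +; running = +898.3896
Stage 5 [68T→18T]: ω = 898.3896×68/18 = 3393.9162 rpm, dir flips to −; running = −3393.9162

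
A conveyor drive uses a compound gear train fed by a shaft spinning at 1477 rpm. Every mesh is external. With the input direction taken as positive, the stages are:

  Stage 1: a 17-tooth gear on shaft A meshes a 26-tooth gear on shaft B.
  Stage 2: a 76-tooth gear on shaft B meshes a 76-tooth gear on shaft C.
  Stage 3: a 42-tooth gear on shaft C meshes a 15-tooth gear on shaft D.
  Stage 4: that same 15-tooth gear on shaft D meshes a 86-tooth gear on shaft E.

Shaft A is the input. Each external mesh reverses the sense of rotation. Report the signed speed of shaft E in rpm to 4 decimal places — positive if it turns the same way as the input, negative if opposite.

Stage 1 [17T→26T]: ω = 1477.0000×17/26 = 965.7308 rpm, dir flips to −; running = −965.7308
Stage 2 [76T→76T]: ω = 965.7308×76/76 = 965.7308 rpm, dir flips to +; running = +965.7308
Stage 3 [42T→15T]: ω = 965.7308×42/15 = 2704.0462 rpm, dir flips to −; running = −2704.0462
Stage 4 [15T→86T]: ω = 2704.0462×15/86 = 471.6360 rpm, dir flips to +; running = +471.6360

+471.6360 rpm (same as input, |ω| = 471.6360 rpm)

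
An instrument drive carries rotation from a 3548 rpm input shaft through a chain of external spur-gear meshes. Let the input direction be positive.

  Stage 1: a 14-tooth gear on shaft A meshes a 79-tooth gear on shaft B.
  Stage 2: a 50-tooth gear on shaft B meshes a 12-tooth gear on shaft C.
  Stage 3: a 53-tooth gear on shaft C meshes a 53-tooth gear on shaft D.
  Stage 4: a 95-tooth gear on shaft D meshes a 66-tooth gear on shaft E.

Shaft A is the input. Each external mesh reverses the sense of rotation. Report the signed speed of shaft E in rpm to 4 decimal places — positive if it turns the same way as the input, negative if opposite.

Stage 1 [14T→79T]: ω = 3548.0000×14/79 = 628.7595 rpm, dir flips to −; running = −628.7595
Stage 2 [50T→12T]: ω = 628.7595×50/12 = 2619.8312 rpm, dir flips to +; running = +2619.8312
Stage 3 [53T→53T]: ω = 2619.8312×53/53 = 2619.8312 rpm, dir flips to −; running = −2619.8312
Stage 4 [95T→66T]: ω = 2619.8312×95/66 = 3770.9692 rpm, dir flips to +; running = +3770.9692

+3770.9692 rpm (same as input, |ω| = 3770.9692 rpm)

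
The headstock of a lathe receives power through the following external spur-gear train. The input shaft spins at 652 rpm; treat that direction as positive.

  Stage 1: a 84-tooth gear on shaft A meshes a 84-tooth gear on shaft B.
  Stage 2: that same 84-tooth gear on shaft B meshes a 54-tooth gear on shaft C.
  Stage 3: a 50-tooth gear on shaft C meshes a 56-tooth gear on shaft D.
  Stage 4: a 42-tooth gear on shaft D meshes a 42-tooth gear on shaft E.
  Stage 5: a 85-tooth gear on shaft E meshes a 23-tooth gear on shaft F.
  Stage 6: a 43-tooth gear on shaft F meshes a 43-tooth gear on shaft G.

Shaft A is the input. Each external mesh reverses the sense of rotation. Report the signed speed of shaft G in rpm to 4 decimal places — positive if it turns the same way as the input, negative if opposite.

Stage 1 [84T→84T]: ω = 652.0000×84/84 = 652.0000 rpm, dir flips to −; running = −652.0000
Stage 2 [84T→54T]: ω = 652.0000×84/54 = 1014.2222 rpm, dir flips to +; running = +1014.2222
Stage 3 [50T→56T]: ω = 1014.2222×50/56 = 905.5556 rpm, dir flips to −; running = −905.5556
Stage 4 [42T→42T]: ω = 905.5556×42/42 = 905.5556 rpm, dir flips to +; running = +905.5556
Stage 5 [85T→23T]: ω = 905.5556×85/23 = 3346.6184 rpm, dir flips to −; running = −3346.6184
Stage 6 [43T→43T]: ω = 3346.6184×43/43 = 3346.6184 rpm, dir flips to +; running = +3346.6184

+3346.6184 rpm (same as input, |ω| = 3346.6184 rpm)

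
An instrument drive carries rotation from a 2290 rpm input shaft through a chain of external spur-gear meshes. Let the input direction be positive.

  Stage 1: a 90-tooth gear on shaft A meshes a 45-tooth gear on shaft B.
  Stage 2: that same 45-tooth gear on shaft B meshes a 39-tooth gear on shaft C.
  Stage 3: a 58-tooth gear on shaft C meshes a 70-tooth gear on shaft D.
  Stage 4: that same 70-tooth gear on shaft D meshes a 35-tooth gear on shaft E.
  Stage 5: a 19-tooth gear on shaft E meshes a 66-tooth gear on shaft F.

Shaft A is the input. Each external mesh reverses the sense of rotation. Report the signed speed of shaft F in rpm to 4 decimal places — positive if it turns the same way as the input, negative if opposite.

Stage 1 [90T→45T]: ω = 2290.0000×90/45 = 4580.0000 rpm, dir flips to −; running = −4580.0000
Stage 2 [45T→39T]: ω = 4580.0000×45/39 = 5284.6154 rpm, dir flips to +; running = +5284.6154
Stage 3 [58T→70T]: ω = 5284.6154×58/70 = 4378.6813 rpm, dir flips to −; running = −4378.6813
Stage 4 [70T→35T]: ω = 4378.6813×70/35 = 8757.3626 rpm, dir flips to +; running = +8757.3626
Stage 5 [19T→66T]: ω = 8757.3626×19/66 = 2521.0589 rpm, dir flips to −; running = −2521.0589

-2521.0589 rpm (opposite to input, |ω| = 2521.0589 rpm)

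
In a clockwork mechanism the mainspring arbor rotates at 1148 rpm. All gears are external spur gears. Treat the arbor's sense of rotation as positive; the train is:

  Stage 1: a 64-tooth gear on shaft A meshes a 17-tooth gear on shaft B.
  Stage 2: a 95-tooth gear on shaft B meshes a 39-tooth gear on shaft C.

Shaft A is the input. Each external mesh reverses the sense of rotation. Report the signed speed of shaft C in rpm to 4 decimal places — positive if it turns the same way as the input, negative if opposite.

Stage 1 [64T→17T]: ω = 1148.0000×64/17 = 4321.8824 rpm, dir flips to −; running = −4321.8824
Stage 2 [95T→39T]: ω = 4321.8824×95/39 = 10527.6621 rpm, dir flips to +; running = +10527.6621

+10527.6621 rpm (same as input, |ω| = 10527.6621 rpm)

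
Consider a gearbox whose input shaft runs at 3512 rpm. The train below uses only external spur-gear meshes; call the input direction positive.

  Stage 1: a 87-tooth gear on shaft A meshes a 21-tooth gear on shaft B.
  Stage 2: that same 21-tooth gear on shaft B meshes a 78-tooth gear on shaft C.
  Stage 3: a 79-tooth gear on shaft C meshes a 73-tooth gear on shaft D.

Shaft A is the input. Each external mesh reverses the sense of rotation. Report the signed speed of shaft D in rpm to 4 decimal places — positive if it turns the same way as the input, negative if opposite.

-4239.1949 rpm (opposite to input, |ω| = 4239.1949 rpm)

Stage 1 [87T→21T]: ω = 3512.0000×87/21 = 14549.7143 rpm, dir flips to −; running = −14549.7143
Stage 2 [21T→78T]: ω = 14549.7143×21/78 = 3917.2308 rpm, dir flips to +; running = +3917.2308
Stage 3 [79T→73T]: ω = 3917.2308×79/73 = 4239.1949 rpm, dir flips to −; running = −4239.1949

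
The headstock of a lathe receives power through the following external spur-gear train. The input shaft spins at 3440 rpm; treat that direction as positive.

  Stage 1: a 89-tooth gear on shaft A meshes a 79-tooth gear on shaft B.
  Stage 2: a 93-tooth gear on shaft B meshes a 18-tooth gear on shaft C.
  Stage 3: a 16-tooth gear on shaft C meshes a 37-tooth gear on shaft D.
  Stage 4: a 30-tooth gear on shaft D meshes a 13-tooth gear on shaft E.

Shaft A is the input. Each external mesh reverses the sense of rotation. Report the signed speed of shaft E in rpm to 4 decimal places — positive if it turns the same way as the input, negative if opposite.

Stage 1 [89T→79T]: ω = 3440.0000×89/79 = 3875.4430 rpm, dir flips to −; running = −3875.4430
Stage 2 [93T→18T]: ω = 3875.4430×93/18 = 20023.1224 rpm, dir flips to +; running = +20023.1224
Stage 3 [16T→37T]: ω = 20023.1224×16/37 = 8658.6475 rpm, dir flips to −; running = −8658.6475
Stage 4 [30T→13T]: ω = 8658.6475×30/13 = 19981.4942 rpm, dir flips to +; running = +19981.4942

+19981.4942 rpm (same as input, |ω| = 19981.4942 rpm)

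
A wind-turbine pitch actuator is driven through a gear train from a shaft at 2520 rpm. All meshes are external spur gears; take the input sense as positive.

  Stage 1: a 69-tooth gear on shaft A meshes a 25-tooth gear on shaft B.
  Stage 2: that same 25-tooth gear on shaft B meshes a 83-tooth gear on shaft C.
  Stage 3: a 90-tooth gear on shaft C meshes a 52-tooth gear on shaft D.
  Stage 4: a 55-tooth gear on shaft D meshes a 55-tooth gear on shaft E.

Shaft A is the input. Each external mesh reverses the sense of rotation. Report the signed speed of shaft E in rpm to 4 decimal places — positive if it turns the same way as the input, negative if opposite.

Stage 1 [69T→25T]: ω = 2520.0000×69/25 = 6955.2000 rpm, dir flips to −; running = −6955.2000
Stage 2 [25T→83T]: ω = 6955.2000×25/83 = 2094.9398 rpm, dir flips to +; running = +2094.9398
Stage 3 [90T→52T]: ω = 2094.9398×90/52 = 3625.8573 rpm, dir flips to −; running = −3625.8573
Stage 4 [55T→55T]: ω = 3625.8573×55/55 = 3625.8573 rpm, dir flips to +; running = +3625.8573

+3625.8573 rpm (same as input, |ω| = 3625.8573 rpm)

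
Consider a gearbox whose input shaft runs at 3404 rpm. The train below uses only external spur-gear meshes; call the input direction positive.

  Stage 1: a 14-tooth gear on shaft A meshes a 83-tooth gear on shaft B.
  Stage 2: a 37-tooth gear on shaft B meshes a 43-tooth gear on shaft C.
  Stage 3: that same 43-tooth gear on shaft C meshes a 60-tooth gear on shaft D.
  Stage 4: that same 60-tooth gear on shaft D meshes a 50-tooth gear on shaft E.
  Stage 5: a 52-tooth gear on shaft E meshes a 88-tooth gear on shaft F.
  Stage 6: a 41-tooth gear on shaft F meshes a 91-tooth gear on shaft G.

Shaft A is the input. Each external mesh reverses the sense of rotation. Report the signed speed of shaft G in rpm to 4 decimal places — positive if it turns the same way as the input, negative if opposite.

Stage 1 [14T→83T]: ω = 3404.0000×14/83 = 574.1687 rpm, dir flips to −; running = −574.1687
Stage 2 [37T→43T]: ω = 574.1687×37/43 = 494.0521 rpm, dir flips to +; running = +494.0521
Stage 3 [43T→60T]: ω = 494.0521×43/60 = 354.0707 rpm, dir flips to −; running = −354.0707
Stage 4 [60T→50T]: ω = 354.0707×60/50 = 424.8848 rpm, dir flips to +; running = +424.8848
Stage 5 [52T→88T]: ω = 424.8848×52/88 = 251.0683 rpm, dir flips to −; running = −251.0683
Stage 6 [41T→91T]: ω = 251.0683×41/91 = 113.1187 rpm, dir flips to +; running = +113.1187

+113.1187 rpm (same as input, |ω| = 113.1187 rpm)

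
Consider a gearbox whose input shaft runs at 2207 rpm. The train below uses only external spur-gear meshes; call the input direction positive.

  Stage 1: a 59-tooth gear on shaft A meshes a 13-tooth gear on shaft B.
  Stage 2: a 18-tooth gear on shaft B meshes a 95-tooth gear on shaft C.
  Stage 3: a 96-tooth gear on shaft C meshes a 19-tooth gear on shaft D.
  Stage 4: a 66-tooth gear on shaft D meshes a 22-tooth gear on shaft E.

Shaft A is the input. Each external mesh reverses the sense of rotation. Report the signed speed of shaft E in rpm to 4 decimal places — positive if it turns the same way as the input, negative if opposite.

Stage 1 [59T→13T]: ω = 2207.0000×59/13 = 10016.3846 rpm, dir flips to −; running = −10016.3846
Stage 2 [18T→95T]: ω = 10016.3846×18/95 = 1897.8413 rpm, dir flips to +; running = +1897.8413
Stage 3 [96T→19T]: ω = 1897.8413×96/19 = 9589.0929 rpm, dir flips to −; running = −9589.0929
Stage 4 [66T→22T]: ω = 9589.0929×66/22 = 28767.2786 rpm, dir flips to +; running = +28767.2786

+28767.2786 rpm (same as input, |ω| = 28767.2786 rpm)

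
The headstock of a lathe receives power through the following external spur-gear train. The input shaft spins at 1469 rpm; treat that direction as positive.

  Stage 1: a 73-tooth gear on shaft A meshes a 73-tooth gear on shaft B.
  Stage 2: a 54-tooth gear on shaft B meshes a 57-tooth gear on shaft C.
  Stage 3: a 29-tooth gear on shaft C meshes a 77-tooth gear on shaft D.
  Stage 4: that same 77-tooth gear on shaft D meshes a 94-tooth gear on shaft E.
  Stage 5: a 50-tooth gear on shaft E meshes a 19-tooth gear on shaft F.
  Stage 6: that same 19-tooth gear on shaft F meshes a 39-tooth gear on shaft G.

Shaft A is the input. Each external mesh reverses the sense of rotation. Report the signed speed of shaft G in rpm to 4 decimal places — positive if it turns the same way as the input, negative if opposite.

+550.4479 rpm (same as input, |ω| = 550.4479 rpm)

Stage 1 [73T→73T]: ω = 1469.0000×73/73 = 1469.0000 rpm, dir flips to −; running = −1469.0000
Stage 2 [54T→57T]: ω = 1469.0000×54/57 = 1391.6842 rpm, dir flips to +; running = +1391.6842
Stage 3 [29T→77T]: ω = 1391.6842×29/77 = 524.1408 rpm, dir flips to −; running = −524.1408
Stage 4 [77T→94T]: ω = 524.1408×77/94 = 429.3494 rpm, dir flips to +; running = +429.3494
Stage 5 [50T→19T]: ω = 429.3494×50/19 = 1129.8668 rpm, dir flips to −; running = −1129.8668
Stage 6 [19T→39T]: ω = 1129.8668×19/39 = 550.4479 rpm, dir flips to +; running = +550.4479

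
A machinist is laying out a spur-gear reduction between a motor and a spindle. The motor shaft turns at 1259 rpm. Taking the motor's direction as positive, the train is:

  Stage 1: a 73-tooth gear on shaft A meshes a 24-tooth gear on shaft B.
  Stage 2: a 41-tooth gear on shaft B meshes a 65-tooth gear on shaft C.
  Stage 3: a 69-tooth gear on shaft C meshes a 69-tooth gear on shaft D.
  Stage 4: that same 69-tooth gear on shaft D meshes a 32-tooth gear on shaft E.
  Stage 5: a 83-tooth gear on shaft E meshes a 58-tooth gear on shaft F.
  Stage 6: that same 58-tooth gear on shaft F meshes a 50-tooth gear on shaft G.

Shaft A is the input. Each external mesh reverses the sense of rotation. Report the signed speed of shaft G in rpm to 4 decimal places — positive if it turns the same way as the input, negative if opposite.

Stage 1 [73T→24T]: ω = 1259.0000×73/24 = 3829.4583 rpm, dir flips to −; running = −3829.4583
Stage 2 [41T→65T]: ω = 3829.4583×41/65 = 2415.5045 rpm, dir flips to +; running = +2415.5045
Stage 3 [69T→69T]: ω = 2415.5045×69/69 = 2415.5045 rpm, dir flips to −; running = −2415.5045
Stage 4 [69T→32T]: ω = 2415.5045×69/32 = 5208.4316 rpm, dir flips to +; running = +5208.4316
Stage 5 [83T→58T]: ω = 5208.4316×83/58 = 7453.4451 rpm, dir flips to −; running = −7453.4451
Stage 6 [58T→50T]: ω = 7453.4451×58/50 = 8645.9964 rpm, dir flips to +; running = +8645.9964

+8645.9964 rpm (same as input, |ω| = 8645.9964 rpm)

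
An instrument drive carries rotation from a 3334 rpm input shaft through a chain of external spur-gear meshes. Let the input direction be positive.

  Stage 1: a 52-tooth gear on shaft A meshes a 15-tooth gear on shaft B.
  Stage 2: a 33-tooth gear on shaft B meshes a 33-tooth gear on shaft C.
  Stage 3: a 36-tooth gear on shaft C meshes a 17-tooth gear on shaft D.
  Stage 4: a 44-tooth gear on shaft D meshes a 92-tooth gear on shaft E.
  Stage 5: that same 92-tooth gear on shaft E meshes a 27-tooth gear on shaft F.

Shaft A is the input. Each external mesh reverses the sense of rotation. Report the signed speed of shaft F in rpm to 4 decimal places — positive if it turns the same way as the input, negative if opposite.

Stage 1 [52T→15T]: ω = 3334.0000×52/15 = 11557.8667 rpm, dir flips to −; running = −11557.8667
Stage 2 [33T→33T]: ω = 11557.8667×33/33 = 11557.8667 rpm, dir flips to +; running = +11557.8667
Stage 3 [36T→17T]: ω = 11557.8667×36/17 = 24475.4824 rpm, dir flips to −; running = −24475.4824
Stage 4 [44T→92T]: ω = 24475.4824×44/92 = 11705.6655 rpm, dir flips to +; running = +11705.6655
Stage 5 [92T→27T]: ω = 11705.6655×92/27 = 39885.9712 rpm, dir flips to −; running = −39885.9712

-39885.9712 rpm (opposite to input, |ω| = 39885.9712 rpm)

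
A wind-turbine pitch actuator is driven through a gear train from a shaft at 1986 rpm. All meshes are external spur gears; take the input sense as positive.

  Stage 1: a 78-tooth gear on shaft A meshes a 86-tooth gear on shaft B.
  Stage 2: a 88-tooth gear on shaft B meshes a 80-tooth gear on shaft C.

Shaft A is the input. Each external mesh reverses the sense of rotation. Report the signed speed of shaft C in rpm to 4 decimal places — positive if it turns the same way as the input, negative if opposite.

Stage 1 [78T→86T]: ω = 1986.0000×78/86 = 1801.2558 rpm, dir flips to −; running = −1801.2558
Stage 2 [88T→80T]: ω = 1801.2558×88/80 = 1981.3814 rpm, dir flips to +; running = +1981.3814

+1981.3814 rpm (same as input, |ω| = 1981.3814 rpm)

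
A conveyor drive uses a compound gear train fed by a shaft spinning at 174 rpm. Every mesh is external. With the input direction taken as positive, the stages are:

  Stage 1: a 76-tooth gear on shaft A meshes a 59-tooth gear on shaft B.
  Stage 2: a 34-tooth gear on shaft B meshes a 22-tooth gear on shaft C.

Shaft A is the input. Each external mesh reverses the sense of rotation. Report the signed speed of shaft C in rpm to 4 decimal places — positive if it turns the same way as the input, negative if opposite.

+346.3914 rpm (same as input, |ω| = 346.3914 rpm)

Stage 1 [76T→59T]: ω = 174.0000×76/59 = 224.1356 rpm, dir flips to −; running = −224.1356
Stage 2 [34T→22T]: ω = 224.1356×34/22 = 346.3914 rpm, dir flips to +; running = +346.3914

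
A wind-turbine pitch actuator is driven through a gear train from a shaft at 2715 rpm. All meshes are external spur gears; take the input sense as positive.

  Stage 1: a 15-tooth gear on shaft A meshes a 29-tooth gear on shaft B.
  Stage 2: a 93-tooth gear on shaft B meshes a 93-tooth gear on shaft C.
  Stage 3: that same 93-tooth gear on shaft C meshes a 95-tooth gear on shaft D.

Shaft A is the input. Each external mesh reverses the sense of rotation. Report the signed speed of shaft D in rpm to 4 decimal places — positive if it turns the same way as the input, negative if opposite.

Stage 1 [15T→29T]: ω = 2715.0000×15/29 = 1404.3103 rpm, dir flips to −; running = −1404.3103
Stage 2 [93T→93T]: ω = 1404.3103×93/93 = 1404.3103 rpm, dir flips to +; running = +1404.3103
Stage 3 [93T→95T]: ω = 1404.3103×93/95 = 1374.7459 rpm, dir flips to −; running = −1374.7459

-1374.7459 rpm (opposite to input, |ω| = 1374.7459 rpm)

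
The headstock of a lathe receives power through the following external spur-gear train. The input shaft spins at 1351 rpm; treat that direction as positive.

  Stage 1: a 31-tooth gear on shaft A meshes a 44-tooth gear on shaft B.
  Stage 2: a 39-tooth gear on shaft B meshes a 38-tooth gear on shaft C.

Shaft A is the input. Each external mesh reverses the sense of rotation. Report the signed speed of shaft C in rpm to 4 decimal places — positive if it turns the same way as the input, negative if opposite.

Stage 1 [31T→44T]: ω = 1351.0000×31/44 = 951.8409 rpm, dir flips to −; running = −951.8409
Stage 2 [39T→38T]: ω = 951.8409×39/38 = 976.8894 rpm, dir flips to +; running = +976.8894

+976.8894 rpm (same as input, |ω| = 976.8894 rpm)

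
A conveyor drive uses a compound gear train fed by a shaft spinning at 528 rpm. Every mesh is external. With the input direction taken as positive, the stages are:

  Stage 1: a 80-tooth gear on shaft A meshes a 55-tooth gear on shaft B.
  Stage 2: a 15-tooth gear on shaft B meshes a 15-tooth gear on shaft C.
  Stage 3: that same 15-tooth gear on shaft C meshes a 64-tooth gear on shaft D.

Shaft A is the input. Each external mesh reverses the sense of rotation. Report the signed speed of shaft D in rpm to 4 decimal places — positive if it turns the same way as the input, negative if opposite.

-180.0000 rpm (opposite to input, |ω| = 180.0000 rpm)

Stage 1 [80T→55T]: ω = 528.0000×80/55 = 768.0000 rpm, dir flips to −; running = −768.0000
Stage 2 [15T→15T]: ω = 768.0000×15/15 = 768.0000 rpm, dir flips to +; running = +768.0000
Stage 3 [15T→64T]: ω = 768.0000×15/64 = 180.0000 rpm, dir flips to −; running = −180.0000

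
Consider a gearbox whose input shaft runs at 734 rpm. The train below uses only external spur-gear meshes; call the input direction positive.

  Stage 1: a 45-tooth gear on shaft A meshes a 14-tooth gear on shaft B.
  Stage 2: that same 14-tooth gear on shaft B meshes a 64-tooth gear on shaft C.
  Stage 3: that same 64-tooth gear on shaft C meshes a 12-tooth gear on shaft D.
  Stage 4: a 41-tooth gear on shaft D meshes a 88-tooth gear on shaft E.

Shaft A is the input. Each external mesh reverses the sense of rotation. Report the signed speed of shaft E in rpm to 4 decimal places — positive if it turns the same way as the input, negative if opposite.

Stage 1 [45T→14T]: ω = 734.0000×45/14 = 2359.2857 rpm, dir flips to −; running = −2359.2857
Stage 2 [14T→64T]: ω = 2359.2857×14/64 = 516.0938 rpm, dir flips to +; running = +516.0938
Stage 3 [64T→12T]: ω = 516.0938×64/12 = 2752.5000 rpm, dir flips to −; running = −2752.5000
Stage 4 [41T→88T]: ω = 2752.5000×41/88 = 1282.4148 rpm, dir flips to +; running = +1282.4148

+1282.4148 rpm (same as input, |ω| = 1282.4148 rpm)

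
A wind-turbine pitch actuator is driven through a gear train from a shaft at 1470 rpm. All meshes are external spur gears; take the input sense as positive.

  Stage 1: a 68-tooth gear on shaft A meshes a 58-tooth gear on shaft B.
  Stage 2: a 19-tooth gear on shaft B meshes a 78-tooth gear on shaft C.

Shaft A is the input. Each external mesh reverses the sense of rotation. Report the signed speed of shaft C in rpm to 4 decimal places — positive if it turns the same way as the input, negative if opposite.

+419.8143 rpm (same as input, |ω| = 419.8143 rpm)

Stage 1 [68T→58T]: ω = 1470.0000×68/58 = 1723.4483 rpm, dir flips to −; running = −1723.4483
Stage 2 [19T→78T]: ω = 1723.4483×19/78 = 419.8143 rpm, dir flips to +; running = +419.8143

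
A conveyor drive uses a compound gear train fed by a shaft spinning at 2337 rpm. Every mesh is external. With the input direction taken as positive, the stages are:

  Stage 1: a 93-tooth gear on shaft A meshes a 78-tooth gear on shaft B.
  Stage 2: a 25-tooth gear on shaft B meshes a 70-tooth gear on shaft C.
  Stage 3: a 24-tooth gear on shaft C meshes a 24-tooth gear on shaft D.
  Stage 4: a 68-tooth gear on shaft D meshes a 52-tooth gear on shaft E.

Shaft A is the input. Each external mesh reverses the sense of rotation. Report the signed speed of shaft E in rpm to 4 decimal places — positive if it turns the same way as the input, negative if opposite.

+1301.3514 rpm (same as input, |ω| = 1301.3514 rpm)

Stage 1 [93T→78T]: ω = 2337.0000×93/78 = 2786.4231 rpm, dir flips to −; running = −2786.4231
Stage 2 [25T→70T]: ω = 2786.4231×25/70 = 995.1511 rpm, dir flips to +; running = +995.1511
Stage 3 [24T→24T]: ω = 995.1511×24/24 = 995.1511 rpm, dir flips to −; running = −995.1511
Stage 4 [68T→52T]: ω = 995.1511×68/52 = 1301.3514 rpm, dir flips to +; running = +1301.3514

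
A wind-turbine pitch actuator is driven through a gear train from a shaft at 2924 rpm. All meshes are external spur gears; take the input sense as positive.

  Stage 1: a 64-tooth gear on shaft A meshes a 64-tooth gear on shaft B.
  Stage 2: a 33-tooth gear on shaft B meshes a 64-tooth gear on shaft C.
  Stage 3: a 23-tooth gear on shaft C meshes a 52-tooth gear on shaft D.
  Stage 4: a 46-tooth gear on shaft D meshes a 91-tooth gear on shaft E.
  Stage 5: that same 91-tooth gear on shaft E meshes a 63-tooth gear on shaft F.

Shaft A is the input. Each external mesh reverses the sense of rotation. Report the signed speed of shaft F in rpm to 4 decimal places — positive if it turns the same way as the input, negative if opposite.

Stage 1 [64T→64T]: ω = 2924.0000×64/64 = 2924.0000 rpm, dir flips to −; running = −2924.0000
Stage 2 [33T→64T]: ω = 2924.0000×33/64 = 1507.6875 rpm, dir flips to +; running = +1507.6875
Stage 3 [23T→52T]: ω = 1507.6875×23/52 = 666.8618 rpm, dir flips to −; running = −666.8618
Stage 4 [46T→91T]: ω = 666.8618×46/91 = 337.0950 rpm, dir flips to +; running = +337.0950
Stage 5 [91T→63T]: ω = 337.0950×91/63 = 486.9149 rpm, dir flips to −; running = −486.9149

-486.9149 rpm (opposite to input, |ω| = 486.9149 rpm)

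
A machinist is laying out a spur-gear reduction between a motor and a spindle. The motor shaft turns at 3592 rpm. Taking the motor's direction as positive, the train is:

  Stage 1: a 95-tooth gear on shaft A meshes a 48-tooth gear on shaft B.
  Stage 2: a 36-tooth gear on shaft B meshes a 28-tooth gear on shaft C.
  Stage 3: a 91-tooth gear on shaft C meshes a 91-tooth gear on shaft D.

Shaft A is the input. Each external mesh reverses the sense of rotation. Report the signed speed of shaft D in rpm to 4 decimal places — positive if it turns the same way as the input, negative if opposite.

-9140.3571 rpm (opposite to input, |ω| = 9140.3571 rpm)

Stage 1 [95T→48T]: ω = 3592.0000×95/48 = 7109.1667 rpm, dir flips to −; running = −7109.1667
Stage 2 [36T→28T]: ω = 7109.1667×36/28 = 9140.3571 rpm, dir flips to +; running = +9140.3571
Stage 3 [91T→91T]: ω = 9140.3571×91/91 = 9140.3571 rpm, dir flips to −; running = −9140.3571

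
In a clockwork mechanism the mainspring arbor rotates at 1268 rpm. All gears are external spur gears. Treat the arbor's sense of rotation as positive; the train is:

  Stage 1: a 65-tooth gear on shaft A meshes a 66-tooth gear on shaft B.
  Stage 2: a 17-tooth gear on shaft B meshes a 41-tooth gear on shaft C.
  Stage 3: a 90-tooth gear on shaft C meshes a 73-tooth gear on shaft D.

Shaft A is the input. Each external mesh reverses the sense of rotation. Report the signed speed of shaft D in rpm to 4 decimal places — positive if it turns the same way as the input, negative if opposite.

-638.3714 rpm (opposite to input, |ω| = 638.3714 rpm)

Stage 1 [65T→66T]: ω = 1268.0000×65/66 = 1248.7879 rpm, dir flips to −; running = −1248.7879
Stage 2 [17T→41T]: ω = 1248.7879×17/41 = 517.7901 rpm, dir flips to +; running = +517.7901
Stage 3 [90T→73T]: ω = 517.7901×90/73 = 638.3714 rpm, dir flips to −; running = −638.3714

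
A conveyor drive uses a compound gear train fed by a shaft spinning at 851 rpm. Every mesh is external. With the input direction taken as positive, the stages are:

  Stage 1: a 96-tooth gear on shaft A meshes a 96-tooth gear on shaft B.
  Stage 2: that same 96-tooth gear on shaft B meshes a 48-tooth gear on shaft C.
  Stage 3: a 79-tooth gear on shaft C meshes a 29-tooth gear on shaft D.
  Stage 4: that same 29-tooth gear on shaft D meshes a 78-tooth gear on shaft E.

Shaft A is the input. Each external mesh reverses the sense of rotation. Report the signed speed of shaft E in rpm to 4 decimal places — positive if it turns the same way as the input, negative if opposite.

Stage 1 [96T→96T]: ω = 851.0000×96/96 = 851.0000 rpm, dir flips to −; running = −851.0000
Stage 2 [96T→48T]: ω = 851.0000×96/48 = 1702.0000 rpm, dir flips to +; running = +1702.0000
Stage 3 [79T→29T]: ω = 1702.0000×79/29 = 4636.4828 rpm, dir flips to −; running = −4636.4828
Stage 4 [29T→78T]: ω = 4636.4828×29/78 = 1723.8205 rpm, dir flips to +; running = +1723.8205

+1723.8205 rpm (same as input, |ω| = 1723.8205 rpm)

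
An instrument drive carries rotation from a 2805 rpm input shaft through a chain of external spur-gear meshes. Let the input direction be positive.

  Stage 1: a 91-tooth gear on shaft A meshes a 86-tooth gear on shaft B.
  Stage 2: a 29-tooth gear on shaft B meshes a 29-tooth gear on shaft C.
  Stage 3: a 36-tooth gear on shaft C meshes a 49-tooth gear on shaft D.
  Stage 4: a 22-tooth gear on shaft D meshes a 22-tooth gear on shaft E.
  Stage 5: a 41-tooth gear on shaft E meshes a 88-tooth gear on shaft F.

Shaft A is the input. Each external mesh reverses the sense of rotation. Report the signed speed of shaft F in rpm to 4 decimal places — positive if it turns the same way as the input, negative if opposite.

Stage 1 [91T→86T]: ω = 2805.0000×91/86 = 2968.0814 rpm, dir flips to −; running = −2968.0814
Stage 2 [29T→29T]: ω = 2968.0814×29/29 = 2968.0814 rpm, dir flips to +; running = +2968.0814
Stage 3 [36T→49T]: ω = 2968.0814×36/49 = 2180.6312 rpm, dir flips to −; running = −2180.6312
Stage 4 [22T→22T]: ω = 2180.6312×22/22 = 2180.6312 rpm, dir flips to +; running = +2180.6312
Stage 5 [41T→88T]: ω = 2180.6312×41/88 = 1015.9759 rpm, dir flips to −; running = −1015.9759

-1015.9759 rpm (opposite to input, |ω| = 1015.9759 rpm)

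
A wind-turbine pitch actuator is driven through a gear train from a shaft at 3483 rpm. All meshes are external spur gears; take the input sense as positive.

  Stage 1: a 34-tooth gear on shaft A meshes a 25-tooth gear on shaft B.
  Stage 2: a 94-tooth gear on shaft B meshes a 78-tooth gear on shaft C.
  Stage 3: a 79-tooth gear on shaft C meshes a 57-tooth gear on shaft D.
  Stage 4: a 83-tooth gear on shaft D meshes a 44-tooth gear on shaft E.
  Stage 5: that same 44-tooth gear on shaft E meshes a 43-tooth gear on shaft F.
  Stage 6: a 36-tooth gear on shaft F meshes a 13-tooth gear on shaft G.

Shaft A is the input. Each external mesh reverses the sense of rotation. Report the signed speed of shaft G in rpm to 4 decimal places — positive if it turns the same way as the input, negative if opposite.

Stage 1 [34T→25T]: ω = 3483.0000×34/25 = 4736.8800 rpm, dir flips to −; running = −4736.8800
Stage 2 [94T→78T]: ω = 4736.8800×94/78 = 5708.5477 rpm, dir flips to +; running = +5708.5477
Stage 3 [79T→57T]: ω = 5708.5477×79/57 = 7911.8468 rpm, dir flips to −; running = −7911.8468
Stage 4 [83T→44T]: ω = 7911.8468×83/44 = 14924.6201 rpm, dir flips to +; running = +14924.6201
Stage 5 [44T→43T]: ω = 14924.6201×44/43 = 15271.7043 rpm, dir flips to −; running = −15271.7043
Stage 6 [36T→13T]: ω = 15271.7043×36/13 = 42290.8734 rpm, dir flips to +; running = +42290.8734

+42290.8734 rpm (same as input, |ω| = 42290.8734 rpm)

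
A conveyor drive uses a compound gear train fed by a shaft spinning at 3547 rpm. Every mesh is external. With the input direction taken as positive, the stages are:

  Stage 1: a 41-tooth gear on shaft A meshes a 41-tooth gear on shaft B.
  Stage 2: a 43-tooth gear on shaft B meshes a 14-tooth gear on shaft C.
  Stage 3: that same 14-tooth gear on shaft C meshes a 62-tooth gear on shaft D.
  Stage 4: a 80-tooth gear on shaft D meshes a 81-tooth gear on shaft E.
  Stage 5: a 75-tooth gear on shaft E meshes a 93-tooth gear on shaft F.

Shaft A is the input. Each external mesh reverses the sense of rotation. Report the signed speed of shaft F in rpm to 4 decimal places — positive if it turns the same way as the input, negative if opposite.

Stage 1 [41T→41T]: ω = 3547.0000×41/41 = 3547.0000 rpm, dir flips to −; running = −3547.0000
Stage 2 [43T→14T]: ω = 3547.0000×43/14 = 10894.3571 rpm, dir flips to +; running = +10894.3571
Stage 3 [14T→62T]: ω = 10894.3571×14/62 = 2460.0161 rpm, dir flips to −; running = −2460.0161
Stage 4 [80T→81T]: ω = 2460.0161×80/81 = 2429.6456 rpm, dir flips to +; running = +2429.6456
Stage 5 [75T→93T]: ω = 2429.6456×75/93 = 1959.3916 rpm, dir flips to −; running = −1959.3916

-1959.3916 rpm (opposite to input, |ω| = 1959.3916 rpm)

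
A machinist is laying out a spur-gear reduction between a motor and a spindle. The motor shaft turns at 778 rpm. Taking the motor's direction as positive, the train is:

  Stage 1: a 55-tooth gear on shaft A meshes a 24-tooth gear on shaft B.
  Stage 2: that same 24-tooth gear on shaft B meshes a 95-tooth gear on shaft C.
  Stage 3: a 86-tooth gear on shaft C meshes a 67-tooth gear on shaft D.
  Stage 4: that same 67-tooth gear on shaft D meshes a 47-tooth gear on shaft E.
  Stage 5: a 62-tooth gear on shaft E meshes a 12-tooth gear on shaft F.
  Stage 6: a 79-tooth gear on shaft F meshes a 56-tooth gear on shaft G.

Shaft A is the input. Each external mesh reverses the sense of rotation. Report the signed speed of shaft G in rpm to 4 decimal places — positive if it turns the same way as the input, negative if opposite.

Stage 1 [55T→24T]: ω = 778.0000×55/24 = 1782.9167 rpm, dir flips to −; running = −1782.9167
Stage 2 [24T→95T]: ω = 1782.9167×24/95 = 450.4211 rpm, dir flips to +; running = +450.4211
Stage 3 [86T→67T]: ω = 450.4211×86/67 = 578.1524 rpm, dir flips to −; running = −578.1524
Stage 4 [67T→47T]: ω = 578.1524×67/47 = 824.1747 rpm, dir flips to +; running = +824.1747
Stage 5 [62T→12T]: ω = 824.1747×62/12 = 4258.2359 rpm, dir flips to −; running = −4258.2359
Stage 6 [79T→56T]: ω = 4258.2359×79/56 = 6007.1542 rpm, dir flips to +; running = +6007.1542

+6007.1542 rpm (same as input, |ω| = 6007.1542 rpm)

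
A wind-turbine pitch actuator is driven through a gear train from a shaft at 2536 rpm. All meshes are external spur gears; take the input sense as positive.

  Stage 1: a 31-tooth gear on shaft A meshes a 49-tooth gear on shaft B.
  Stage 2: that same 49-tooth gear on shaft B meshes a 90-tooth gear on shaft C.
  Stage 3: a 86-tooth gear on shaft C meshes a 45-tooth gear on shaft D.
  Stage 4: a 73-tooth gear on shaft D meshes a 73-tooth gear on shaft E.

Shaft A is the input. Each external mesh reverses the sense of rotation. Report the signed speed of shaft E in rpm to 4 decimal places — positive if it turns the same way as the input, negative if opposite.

+1669.3768 rpm (same as input, |ω| = 1669.3768 rpm)

Stage 1 [31T→49T]: ω = 2536.0000×31/49 = 1604.4082 rpm, dir flips to −; running = −1604.4082
Stage 2 [49T→90T]: ω = 1604.4082×49/90 = 873.5111 rpm, dir flips to +; running = +873.5111
Stage 3 [86T→45T]: ω = 873.5111×86/45 = 1669.3768 rpm, dir flips to −; running = −1669.3768
Stage 4 [73T→73T]: ω = 1669.3768×73/73 = 1669.3768 rpm, dir flips to +; running = +1669.3768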